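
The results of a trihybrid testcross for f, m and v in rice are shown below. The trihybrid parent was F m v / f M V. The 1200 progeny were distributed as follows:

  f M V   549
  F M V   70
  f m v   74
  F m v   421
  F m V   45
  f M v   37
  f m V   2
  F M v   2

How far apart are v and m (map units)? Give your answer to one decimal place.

7.2 map units

The two rarest classes, F M v and f m V, are the double crossovers. Comparing them with the parentals, only the m allele has switched, so m is the middle locus and the order is f – m – v.
Crossovers in the m–v interval produce the single-crossover classes F m V and f M v (45 + 37 = 82) plus the double crossovers (4).
RF(m–v) = (82 + 4) / 1200 = 86/1200 = 0.0717 → 7.2 map units.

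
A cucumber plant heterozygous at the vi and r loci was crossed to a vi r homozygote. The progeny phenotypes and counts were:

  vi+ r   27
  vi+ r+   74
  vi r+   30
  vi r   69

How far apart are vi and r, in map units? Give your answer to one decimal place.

The two most frequent classes, vi+ r+ (74) and vi r (69), are the parental types, so the F1 was vi+ r+ / vi r.
The recombinant classes are vi+ r and vi r+: 27 + 30 = 57.
Recombination frequency = 57/200 = 0.2850 ≈ 28.5%, i.e. 28.5 map units.

28.5 map units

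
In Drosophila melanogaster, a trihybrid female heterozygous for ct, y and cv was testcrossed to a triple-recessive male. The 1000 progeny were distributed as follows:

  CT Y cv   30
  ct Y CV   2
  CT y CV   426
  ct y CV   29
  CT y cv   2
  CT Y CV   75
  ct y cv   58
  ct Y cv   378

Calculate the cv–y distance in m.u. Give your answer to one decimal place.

The two most frequent reciprocal classes, ct Y cv and CT y CV, are the parental types, so the F1 was ct Y cv / CT y CV.
The two rarest classes, ct Y CV and CT y cv, are the double crossovers. Comparing them with the parentals, only the cv allele has switched, so cv is the middle locus and the order is ct – cv – y.
Crossovers in the cv–y interval produce the single-crossover classes ct y cv and CT Y CV (58 + 75 = 133) plus the double crossovers (4).
RF(cv–y) = (133 + 4) / 1000 = 137/1000 = 0.1370 → 13.7 m.u.

13.7 m.u.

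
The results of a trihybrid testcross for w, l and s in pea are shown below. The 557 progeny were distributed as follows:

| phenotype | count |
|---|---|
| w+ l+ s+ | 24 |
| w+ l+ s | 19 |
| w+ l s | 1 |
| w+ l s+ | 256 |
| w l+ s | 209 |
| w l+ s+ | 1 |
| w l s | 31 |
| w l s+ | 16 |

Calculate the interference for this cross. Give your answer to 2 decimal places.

The two most frequent reciprocal classes, w+ l s+ and w l+ s, are the parental types, so the F1 was w+ l s+ / w l+ s.
The two rarest classes, w+ l s and w l+ s+, are the double crossovers. Comparing them with the parentals, only the s allele has switched, so s is the middle locus and the order is l – s – w.
l–s: (55 + 2)/557 = 0.1023; s–w: (35 + 2)/557 = 0.0664.
Expected DCO frequency = 0.1023 × 0.0664 ≈ 0.00679; observed = 2/557 ≈ 0.00359.
Coefficient of coincidence = 0.00359/0.00679 ≈ 0.53; interference = 1 − 0.53 = 0.47.

0.47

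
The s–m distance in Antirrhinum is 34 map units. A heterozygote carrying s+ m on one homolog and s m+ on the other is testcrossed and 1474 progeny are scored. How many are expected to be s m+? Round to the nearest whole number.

486

A map distance of 34 map units corresponds to a recombination frequency of 0.340.
The F1 is s+ m / s m+, so s m+ is a parental gamete class with expected frequency (1 − r)/2 = 0.660/2 = 0.3300.
Expected number = 0.3300 × 1474 = 486.42 ≈ 486.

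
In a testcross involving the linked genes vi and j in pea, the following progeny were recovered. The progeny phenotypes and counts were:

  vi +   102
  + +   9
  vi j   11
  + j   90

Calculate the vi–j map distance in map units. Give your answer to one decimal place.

9.4 map units

The two most frequent classes, + j (90) and vi + (102), are the parental types, so the F1 was + j / vi +.
The recombinant classes are + + and vi j: 9 + 11 = 20.
Recombination frequency = 20/212 = 0.0943 ≈ 9.4%, i.e. 9.4 map units.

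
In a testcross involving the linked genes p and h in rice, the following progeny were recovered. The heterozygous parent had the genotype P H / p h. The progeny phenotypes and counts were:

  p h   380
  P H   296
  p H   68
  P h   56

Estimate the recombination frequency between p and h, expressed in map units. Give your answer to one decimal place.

15.5 map units

The recombinant classes are P h and p H: 56 + 68 = 124.
Recombination frequency = 124/800 = 0.1550 ≈ 15.5%, i.e. 15.5 map units.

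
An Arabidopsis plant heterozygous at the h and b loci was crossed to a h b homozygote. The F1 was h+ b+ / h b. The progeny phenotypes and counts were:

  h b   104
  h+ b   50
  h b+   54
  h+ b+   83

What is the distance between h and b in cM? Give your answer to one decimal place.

35.7 cM

The recombinant classes are h+ b and h b+: 50 + 54 = 104.
Recombination frequency = 104/291 = 0.3574 ≈ 35.7%, i.e. 35.7 cM.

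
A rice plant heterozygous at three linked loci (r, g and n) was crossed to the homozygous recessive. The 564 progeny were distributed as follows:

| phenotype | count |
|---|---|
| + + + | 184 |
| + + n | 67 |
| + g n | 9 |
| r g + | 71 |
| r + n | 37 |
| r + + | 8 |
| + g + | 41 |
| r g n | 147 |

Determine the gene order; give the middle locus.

The two most frequent reciprocal classes, + + + and r g n, are the parental types, so the F1 was + + + / r g n.
The two rarest classes, r + + and + g n, are the double crossovers. Comparing them with the parentals, only the r allele has switched, so r is the middle locus and the order is n – r – g.

r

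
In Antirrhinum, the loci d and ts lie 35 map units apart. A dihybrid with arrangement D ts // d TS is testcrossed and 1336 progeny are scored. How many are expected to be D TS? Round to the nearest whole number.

234

A map distance of 35 map units corresponds to a recombination frequency of 0.350.
The F1 is D ts / d TS, so D TS is a recombinant gamete class with expected frequency r/2 = 0.350/2 = 0.1750.
Expected number = 0.1750 × 1336 = 233.80 ≈ 234.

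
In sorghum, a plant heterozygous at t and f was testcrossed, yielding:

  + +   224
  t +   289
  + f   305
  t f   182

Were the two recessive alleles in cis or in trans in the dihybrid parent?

trans

The two most frequent classes are + f (305) and t + (289); these are the parental (non-recombinant) types.
So the F1 carried + f on one chromosome and t + on the other — the recessive alleles are on opposite chromosomes (trans / repulsion).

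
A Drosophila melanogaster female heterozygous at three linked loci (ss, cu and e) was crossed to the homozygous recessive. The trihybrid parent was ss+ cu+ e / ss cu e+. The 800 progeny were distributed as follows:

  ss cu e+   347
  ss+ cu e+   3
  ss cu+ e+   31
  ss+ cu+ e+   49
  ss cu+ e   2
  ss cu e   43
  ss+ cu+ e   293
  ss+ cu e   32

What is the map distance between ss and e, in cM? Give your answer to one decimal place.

The two rarest classes, ss cu+ e and ss+ cu e+, are the double crossovers. Comparing them with the parentals, only the ss allele has switched, so ss is the middle locus and the order is cu – ss – e.
Crossovers in the ss–e interval produce the single-crossover classes ss+ cu+ e+ and ss cu e (49 + 43 = 92) plus the double crossovers (5).
RF(ss–e) = (92 + 5) / 800 = 97/800 = 0.1212 → 12.1 cM.

12.1 cM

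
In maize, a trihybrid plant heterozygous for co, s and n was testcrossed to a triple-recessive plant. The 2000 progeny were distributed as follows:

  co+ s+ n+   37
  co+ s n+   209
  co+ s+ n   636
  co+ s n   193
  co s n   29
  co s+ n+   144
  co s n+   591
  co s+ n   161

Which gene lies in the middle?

The two most frequent reciprocal classes, co s n+ and co+ s+ n, are the parental types, so the F1 was co s n+ / co+ s+ n.
The two rarest classes, co s n and co+ s+ n+, are the double crossovers. Comparing them with the parentals, only the n allele has switched, so n is the middle locus and the order is s – n – co.

n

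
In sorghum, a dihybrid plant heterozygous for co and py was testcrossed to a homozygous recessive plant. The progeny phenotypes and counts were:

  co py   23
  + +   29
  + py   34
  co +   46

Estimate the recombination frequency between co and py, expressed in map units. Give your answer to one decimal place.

The two most frequent classes, + py (34) and co + (46), are the parental types, so the F1 was + py / co +.
The recombinant classes are + + and co py: 29 + 23 = 52.
Recombination frequency = 52/132 = 0.3939 ≈ 39.4%, i.e. 39.4 map units.

39.4 map units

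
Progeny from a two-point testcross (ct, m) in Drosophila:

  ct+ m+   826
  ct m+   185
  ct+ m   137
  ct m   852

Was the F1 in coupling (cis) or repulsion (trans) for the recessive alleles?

cis

The two most frequent classes are ct+ m+ (826) and ct m (852); these are the parental (non-recombinant) types.
So the F1 carried ct+ m+ on one chromosome and ct m on the other — the recessive alleles are on the same chromosome (cis / coupling).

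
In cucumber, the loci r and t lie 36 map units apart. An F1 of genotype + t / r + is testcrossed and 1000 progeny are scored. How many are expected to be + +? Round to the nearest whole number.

A map distance of 36 map units corresponds to a recombination frequency of 0.360.
The F1 is + t / r +, so + + is a recombinant gamete class with expected frequency r/2 = 0.360/2 = 0.1800.
Expected number = 0.1800 × 1000 = 180.00 ≈ 180.

180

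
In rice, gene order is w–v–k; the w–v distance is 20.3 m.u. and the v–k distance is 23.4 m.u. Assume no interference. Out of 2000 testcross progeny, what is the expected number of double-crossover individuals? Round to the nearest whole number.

95

Map distances give recombination frequencies of 0.203 and 0.234 for the two intervals.
With no interference, expected double-crossover frequency = 0.203 × 0.234 = 0.04750.
Expected number = 0.04750 × 2000 = 95.00 ≈ 95.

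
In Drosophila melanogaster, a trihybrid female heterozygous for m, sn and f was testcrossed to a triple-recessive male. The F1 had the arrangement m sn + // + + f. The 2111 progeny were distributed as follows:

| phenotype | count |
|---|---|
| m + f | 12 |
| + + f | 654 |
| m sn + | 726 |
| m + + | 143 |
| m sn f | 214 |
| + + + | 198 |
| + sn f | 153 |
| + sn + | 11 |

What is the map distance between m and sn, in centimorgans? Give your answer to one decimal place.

15.1 centimorgans

The two rarest classes, + sn + and m + f, are the double crossovers. Comparing them with the parentals, only the m allele has switched, so m is the middle locus and the order is f – m – sn.
Crossovers in the m–sn interval produce the single-crossover classes m + + and + sn f (143 + 153 = 296) plus the double crossovers (23).
RF(m–sn) = (296 + 23) / 2111 = 319/2111 = 0.1511 → 15.1 centimorgans.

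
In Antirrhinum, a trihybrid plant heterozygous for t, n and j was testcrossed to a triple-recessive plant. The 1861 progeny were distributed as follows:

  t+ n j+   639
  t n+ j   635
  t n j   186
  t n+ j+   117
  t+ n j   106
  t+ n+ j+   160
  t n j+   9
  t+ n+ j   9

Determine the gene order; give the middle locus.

t

The two most frequent reciprocal classes, t n+ j and t+ n j+, are the parental types, so the F1 was t n+ j / t+ n j+.
The two rarest classes, t+ n+ j and t n j+, are the double crossovers. Comparing them with the parentals, only the t allele has switched, so t is the middle locus and the order is j – t – n.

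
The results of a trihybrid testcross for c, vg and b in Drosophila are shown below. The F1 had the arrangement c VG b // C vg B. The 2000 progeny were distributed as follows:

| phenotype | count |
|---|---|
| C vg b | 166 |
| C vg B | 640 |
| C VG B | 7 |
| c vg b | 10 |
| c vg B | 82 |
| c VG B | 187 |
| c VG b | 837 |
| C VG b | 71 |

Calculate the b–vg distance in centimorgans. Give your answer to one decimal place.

18.5 centimorgans

The two rarest classes, c vg b and C VG B, are the double crossovers. Comparing them with the parentals, only the vg allele has switched, so vg is the middle locus and the order is b – vg – c.
Crossovers in the b–vg interval produce the single-crossover classes c VG B and C vg b (187 + 166 = 353) plus the double crossovers (17).
RF(b–vg) = (353 + 17) / 2000 = 370/2000 = 0.1850 → 18.5 centimorgans.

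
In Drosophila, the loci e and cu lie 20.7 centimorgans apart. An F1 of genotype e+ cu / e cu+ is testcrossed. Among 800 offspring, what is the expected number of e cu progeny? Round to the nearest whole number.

83

A map distance of 20.7 centimorgans corresponds to a recombination frequency of 0.207.
The F1 is e+ cu / e cu+, so e cu is a recombinant gamete class with expected frequency r/2 = 0.207/2 = 0.1035.
Expected number = 0.1035 × 800 = 82.80 ≈ 83.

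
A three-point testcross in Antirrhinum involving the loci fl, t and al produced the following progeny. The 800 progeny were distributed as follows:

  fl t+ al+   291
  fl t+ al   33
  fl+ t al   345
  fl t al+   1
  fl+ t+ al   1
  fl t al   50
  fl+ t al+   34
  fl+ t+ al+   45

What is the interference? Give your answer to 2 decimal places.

The two most frequent reciprocal classes, fl+ t al and fl t+ al+, are the parental types, so the F1 was fl+ t al / fl t+ al+.
The two rarest classes, fl+ t+ al and fl t al+, are the double crossovers. Comparing them with the parentals, only the t allele has switched, so t is the middle locus and the order is fl – t – al.
fl–t: (95 + 2)/800 = 0.1212; t–al: (67 + 2)/800 = 0.0862.
Expected DCO frequency = 0.1212 × 0.0862 ≈ 0.01045; observed = 2/800 ≈ 0.00250.
Coefficient of coincidence = 0.00250/0.01045 ≈ 0.24; interference = 1 − 0.24 = 0.76.

0.76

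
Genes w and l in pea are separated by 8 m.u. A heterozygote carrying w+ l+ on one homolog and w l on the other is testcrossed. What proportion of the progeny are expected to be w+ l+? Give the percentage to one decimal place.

46.0%

A map distance of 8 m.u. corresponds to a recombination frequency of 0.080.
The F1 is w+ l+ / w l, so w+ l+ is a parental gamete class with expected frequency (1 − r)/2 = 0.920/2 = 0.4600.
That is 0.4600 = 46.0% of the progeny.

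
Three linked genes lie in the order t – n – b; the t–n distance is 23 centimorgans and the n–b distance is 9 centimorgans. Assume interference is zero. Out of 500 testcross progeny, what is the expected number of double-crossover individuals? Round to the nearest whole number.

Map distances give recombination frequencies of 0.230 and 0.090 for the two intervals.
With no interference, expected double-crossover frequency = 0.230 × 0.090 = 0.02070.
Expected number = 0.02070 × 500 = 10.35 ≈ 10.

10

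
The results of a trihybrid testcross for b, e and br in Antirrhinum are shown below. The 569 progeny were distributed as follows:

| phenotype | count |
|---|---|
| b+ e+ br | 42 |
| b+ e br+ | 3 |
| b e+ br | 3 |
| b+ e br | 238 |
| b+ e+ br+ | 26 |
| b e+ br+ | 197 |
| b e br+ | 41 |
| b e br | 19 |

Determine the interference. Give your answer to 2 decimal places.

0.25

The two most frequent reciprocal classes, b+ e br and b e+ br+, are the parental types, so the F1 was b+ e br / b e+ br+.
The two rarest classes, b+ e br+ and b e+ br, are the double crossovers. Comparing them with the parentals, only the br allele has switched, so br is the middle locus and the order is e – br – b.
e–br: (83 + 6)/569 = 0.1564; br–b: (45 + 6)/569 = 0.0896.
Expected DCO frequency = 0.1564 × 0.0896 ≈ 0.01401; observed = 6/569 ≈ 0.01054.
Coefficient of coincidence = 0.01054/0.01401 ≈ 0.75; interference = 1 − 0.75 = 0.25.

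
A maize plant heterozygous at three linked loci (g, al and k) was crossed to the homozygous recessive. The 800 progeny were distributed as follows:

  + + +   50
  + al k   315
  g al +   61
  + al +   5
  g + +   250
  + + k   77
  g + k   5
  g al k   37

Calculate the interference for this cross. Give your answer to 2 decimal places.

The two most frequent reciprocal classes, + al k and g + +, are the parental types, so the F1 was + al k / g + +.
The two rarest classes, + al + and g + k, are the double crossovers. Comparing them with the parentals, only the k allele has switched, so k is the middle locus and the order is al – k – g.
al–k: (138 + 10)/800 = 0.1850; k–g: (87 + 10)/800 = 0.1212.
Expected DCO frequency = 0.1850 × 0.1212 ≈ 0.02242; observed = 10/800 ≈ 0.01250.
Coefficient of coincidence = 0.01250/0.02242 ≈ 0.56; interference = 1 − 0.56 = 0.44.

0.44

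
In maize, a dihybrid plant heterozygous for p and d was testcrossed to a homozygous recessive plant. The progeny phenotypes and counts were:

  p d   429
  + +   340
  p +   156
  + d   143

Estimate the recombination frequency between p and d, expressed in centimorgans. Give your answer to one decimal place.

28.0 centimorgans

The two most frequent classes, + + (340) and p d (429), are the parental types, so the F1 was + + / p d.
The recombinant classes are + d and p +: 143 + 156 = 299.
Recombination frequency = 299/1068 = 0.2800 ≈ 28.0%, i.e. 28.0 centimorgans.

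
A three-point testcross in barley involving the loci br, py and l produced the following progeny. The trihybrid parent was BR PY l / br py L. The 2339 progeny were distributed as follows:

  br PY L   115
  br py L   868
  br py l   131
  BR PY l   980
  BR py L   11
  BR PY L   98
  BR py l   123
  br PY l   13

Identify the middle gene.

br

The two rarest classes, br PY l and BR py L, are the double crossovers. Comparing them with the parentals, only the br allele has switched, so br is the middle locus and the order is l – br – py.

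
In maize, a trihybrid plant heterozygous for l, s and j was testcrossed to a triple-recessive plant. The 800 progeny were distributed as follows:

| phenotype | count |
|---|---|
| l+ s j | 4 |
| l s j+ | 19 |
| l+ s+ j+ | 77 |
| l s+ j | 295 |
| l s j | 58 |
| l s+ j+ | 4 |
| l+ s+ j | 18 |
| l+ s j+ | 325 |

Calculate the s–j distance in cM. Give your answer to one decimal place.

The two most frequent reciprocal classes, l s+ j and l+ s j+, are the parental types, so the F1 was l s+ j / l+ s j+.
The two rarest classes, l s+ j+ and l+ s j, are the double crossovers. Comparing them with the parentals, only the j allele has switched, so j is the middle locus and the order is l – j – s.
Crossovers in the j–s interval produce the single-crossover classes l s j and l+ s+ j+ (58 + 77 = 135) plus the double crossovers (8).
RF(j–s) = (135 + 8) / 800 = 143/800 = 0.1787 → 17.9 cM.

17.9 cM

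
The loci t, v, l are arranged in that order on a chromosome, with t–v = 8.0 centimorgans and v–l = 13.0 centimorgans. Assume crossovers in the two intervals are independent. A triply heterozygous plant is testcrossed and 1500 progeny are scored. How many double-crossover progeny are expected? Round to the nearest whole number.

Map distances give recombination frequencies of 0.080 and 0.130 for the two intervals.
With no interference, expected double-crossover frequency = 0.080 × 0.130 = 0.01040.
Expected number = 0.01040 × 1500 = 15.60 ≈ 16.

16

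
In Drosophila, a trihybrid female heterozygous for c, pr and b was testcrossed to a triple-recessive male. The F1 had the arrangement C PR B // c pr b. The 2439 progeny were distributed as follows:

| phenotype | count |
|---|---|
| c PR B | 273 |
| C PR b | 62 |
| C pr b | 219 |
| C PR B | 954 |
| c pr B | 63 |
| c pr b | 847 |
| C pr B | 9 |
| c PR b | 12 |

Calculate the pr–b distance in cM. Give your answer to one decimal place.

The two rarest classes, C pr B and c PR b, are the double crossovers. Comparing them with the parentals, only the pr allele has switched, so pr is the middle locus and the order is b – pr – c.
Crossovers in the b–pr interval produce the single-crossover classes C PR b and c pr B (62 + 63 = 125) plus the double crossovers (21).
RF(b–pr) = (125 + 21) / 2439 = 146/2439 = 0.0599 → 6.0 cM.

6.0 cM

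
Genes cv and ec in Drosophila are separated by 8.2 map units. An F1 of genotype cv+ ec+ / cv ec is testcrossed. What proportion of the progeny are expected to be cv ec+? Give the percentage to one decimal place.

4.1%

A map distance of 8.2 map units corresponds to a recombination frequency of 0.082.
The F1 is cv+ ec+ / cv ec, so cv ec+ is a recombinant gamete class with expected frequency r/2 = 0.082/2 = 0.0410.
That is 0.0410 = 4.1% of the progeny.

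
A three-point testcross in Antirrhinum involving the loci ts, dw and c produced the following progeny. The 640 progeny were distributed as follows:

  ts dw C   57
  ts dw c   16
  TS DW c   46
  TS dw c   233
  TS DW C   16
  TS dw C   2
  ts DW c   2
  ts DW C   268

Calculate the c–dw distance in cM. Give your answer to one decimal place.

The two most frequent reciprocal classes, ts DW C and TS dw c, are the parental types, so the F1 was ts DW C / TS dw c.
The two rarest classes, ts DW c and TS dw C, are the double crossovers. Comparing them with the parentals, only the c allele has switched, so c is the middle locus and the order is dw – c – ts.
Crossovers in the dw–c interval produce the single-crossover classes ts dw C and TS DW c (57 + 46 = 103) plus the double crossovers (4).
RF(dw–c) = (103 + 4) / 640 = 107/640 = 0.1672 → 16.7 cM.

16.7 cM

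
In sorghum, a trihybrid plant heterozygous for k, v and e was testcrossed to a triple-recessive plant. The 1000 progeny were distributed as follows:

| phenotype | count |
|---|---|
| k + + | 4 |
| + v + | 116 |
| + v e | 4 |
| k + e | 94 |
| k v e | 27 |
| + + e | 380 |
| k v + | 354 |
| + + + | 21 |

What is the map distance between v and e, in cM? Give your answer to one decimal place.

The two most frequent reciprocal classes, + + e and k v +, are the parental types, so the F1 was + + e / k v +.
The two rarest classes, + v e and k + +, are the double crossovers. Comparing them with the parentals, only the v allele has switched, so v is the middle locus and the order is e – v – k.
Crossovers in the e–v interval produce the single-crossover classes + + + and k v e (21 + 27 = 48) plus the double crossovers (8).
RF(e–v) = (48 + 8) / 1000 = 56/1000 = 0.0560 → 5.6 cM.

5.6 cM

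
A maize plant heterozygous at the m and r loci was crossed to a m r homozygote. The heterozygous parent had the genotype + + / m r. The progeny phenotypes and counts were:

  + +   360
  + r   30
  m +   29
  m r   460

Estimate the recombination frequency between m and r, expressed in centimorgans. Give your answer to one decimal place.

6.7 centimorgans

The recombinant classes are + r and m +: 30 + 29 = 59.
Recombination frequency = 59/879 = 0.0671 ≈ 6.7%, i.e. 6.7 centimorgans.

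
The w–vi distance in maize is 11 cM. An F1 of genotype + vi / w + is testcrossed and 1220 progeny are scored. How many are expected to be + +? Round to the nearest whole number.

A map distance of 11 cM corresponds to a recombination frequency of 0.110.
The F1 is + vi / w +, so + + is a recombinant gamete class with expected frequency r/2 = 0.110/2 = 0.0550.
Expected number = 0.0550 × 1220 = 67.10 ≈ 67.

67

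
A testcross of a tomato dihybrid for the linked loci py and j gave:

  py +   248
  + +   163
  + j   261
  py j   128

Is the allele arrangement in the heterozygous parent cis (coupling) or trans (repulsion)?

trans

The two most frequent classes are + j (261) and py + (248); these are the parental (non-recombinant) types.
So the F1 carried + j on one chromosome and py + on the other — the recessive alleles are on opposite chromosomes (trans / repulsion).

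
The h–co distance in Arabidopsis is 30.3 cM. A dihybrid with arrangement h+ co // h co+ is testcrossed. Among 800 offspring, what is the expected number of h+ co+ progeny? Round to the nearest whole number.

121

A map distance of 30.3 cM corresponds to a recombination frequency of 0.303.
The F1 is h+ co / h co+, so h+ co+ is a recombinant gamete class with expected frequency r/2 = 0.303/2 = 0.1515.
Expected number = 0.1515 × 800 = 121.20 ≈ 121.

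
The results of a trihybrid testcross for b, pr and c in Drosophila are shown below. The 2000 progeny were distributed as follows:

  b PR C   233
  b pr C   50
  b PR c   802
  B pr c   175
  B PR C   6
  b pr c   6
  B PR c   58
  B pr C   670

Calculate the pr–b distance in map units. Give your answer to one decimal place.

The two most frequent reciprocal classes, B pr C and b PR c, are the parental types, so the F1 was B pr C / b PR c.
The two rarest classes, B PR C and b pr c, are the double crossovers. Comparing them with the parentals, only the pr allele has switched, so pr is the middle locus and the order is b – pr – c.
Crossovers in the b–pr interval produce the single-crossover classes b pr C and B PR c (50 + 58 = 108) plus the double crossovers (12).
RF(b–pr) = (108 + 12) / 2000 = 120/2000 = 0.0600 → 6.0 map units.

6.0 map units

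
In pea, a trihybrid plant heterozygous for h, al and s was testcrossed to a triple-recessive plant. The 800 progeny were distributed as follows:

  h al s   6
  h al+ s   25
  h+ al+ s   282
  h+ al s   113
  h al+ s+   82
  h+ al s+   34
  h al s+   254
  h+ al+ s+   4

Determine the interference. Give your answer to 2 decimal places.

0.43

The two most frequent reciprocal classes, h al s+ and h+ al+ s, are the parental types, so the F1 was h al s+ / h+ al+ s.
The two rarest classes, h al s and h+ al+ s+, are the double crossovers. Comparing them with the parentals, only the s allele has switched, so s is the middle locus and the order is al – s – h.
al–s: (195 + 10)/800 = 0.2562; s–h: (59 + 10)/800 = 0.0862.
Expected DCO frequency = 0.2562 × 0.0862 ≈ 0.02208; observed = 10/800 ≈ 0.01250.
Coefficient of coincidence = 0.01250/0.02208 ≈ 0.57; interference = 1 − 0.57 = 0.43.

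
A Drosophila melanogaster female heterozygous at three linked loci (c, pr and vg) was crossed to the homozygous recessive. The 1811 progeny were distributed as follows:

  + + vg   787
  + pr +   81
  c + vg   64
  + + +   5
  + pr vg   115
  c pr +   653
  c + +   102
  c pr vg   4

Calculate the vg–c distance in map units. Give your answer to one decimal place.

8.5 map units

The two most frequent reciprocal classes, + + vg and c pr +, are the parental types, so the F1 was + + vg / c pr +.
The two rarest classes, + + + and c pr vg, are the double crossovers. Comparing them with the parentals, only the vg allele has switched, so vg is the middle locus and the order is pr – vg – c.
Crossovers in the vg–c interval produce the single-crossover classes c + vg and + pr + (64 + 81 = 145) plus the double crossovers (9).
RF(vg–c) = (145 + 9) / 1811 = 154/1811 = 0.0850 → 8.5 map units.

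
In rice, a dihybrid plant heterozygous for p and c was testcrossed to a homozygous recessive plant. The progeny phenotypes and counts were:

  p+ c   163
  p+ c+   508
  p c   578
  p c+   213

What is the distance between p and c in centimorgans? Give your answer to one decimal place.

25.7 centimorgans

The two most frequent classes, p+ c+ (508) and p c (578), are the parental types, so the F1 was p+ c+ / p c.
The recombinant classes are p+ c and p c+: 163 + 213 = 376.
Recombination frequency = 376/1462 = 0.2572 ≈ 25.7%, i.e. 25.7 centimorgans.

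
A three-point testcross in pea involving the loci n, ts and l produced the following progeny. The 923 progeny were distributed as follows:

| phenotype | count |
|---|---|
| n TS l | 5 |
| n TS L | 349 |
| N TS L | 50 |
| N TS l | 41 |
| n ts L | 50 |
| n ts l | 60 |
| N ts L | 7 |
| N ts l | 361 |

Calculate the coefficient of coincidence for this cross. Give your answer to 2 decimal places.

0.88

The two most frequent reciprocal classes, N ts l and n TS L, are the parental types, so the F1 was N ts l / n TS L.
The two rarest classes, N ts L and n TS l, are the double crossovers. Comparing them with the parentals, only the l allele has switched, so l is the middle locus and the order is ts – l – n.
ts–l: (91 + 12)/923 = 0.1116; l–n: (110 + 12)/923 = 0.1322.
Expected DCO frequency = 0.1116 × 0.1322 ≈ 0.01475; observed = 12/923 ≈ 0.01300.
Coefficient of coincidence = 0.01300/0.01475 ≈ 0.88.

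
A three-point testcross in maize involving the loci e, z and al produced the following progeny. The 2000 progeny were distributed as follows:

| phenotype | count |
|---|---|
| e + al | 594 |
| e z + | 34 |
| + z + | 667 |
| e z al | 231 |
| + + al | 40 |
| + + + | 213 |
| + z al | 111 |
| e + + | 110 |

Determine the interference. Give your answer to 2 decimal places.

The two most frequent reciprocal classes, e + al and + z +, are the parental types, so the F1 was e + al / + z +.
The two rarest classes, + + al and e z +, are the double crossovers. Comparing them with the parentals, only the e allele has switched, so e is the middle locus and the order is al – e – z.
al–e: (221 + 74)/2000 = 0.1475; e–z: (444 + 74)/2000 = 0.2590.
Expected DCO frequency = 0.1475 × 0.2590 ≈ 0.03820; observed = 74/2000 ≈ 0.03700.
Coefficient of coincidence = 0.03700/0.03820 ≈ 0.97; interference = 1 − 0.97 = 0.03.

0.03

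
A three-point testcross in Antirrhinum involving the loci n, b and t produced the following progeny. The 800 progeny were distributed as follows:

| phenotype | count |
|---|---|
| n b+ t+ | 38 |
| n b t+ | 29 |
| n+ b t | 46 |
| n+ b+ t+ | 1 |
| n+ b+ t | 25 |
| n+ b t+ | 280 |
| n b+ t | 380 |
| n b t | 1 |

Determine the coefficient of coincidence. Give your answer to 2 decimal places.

The two most frequent reciprocal classes, n+ b t+ and n b+ t, are the parental types, so the F1 was n+ b t+ / n b+ t.
The two rarest classes, n+ b+ t+ and n b t, are the double crossovers. Comparing them with the parentals, only the b allele has switched, so b is the middle locus and the order is t – b – n.
t–b: (84 + 2)/800 = 0.1075; b–n: (54 + 2)/800 = 0.0700.
Expected DCO frequency = 0.1075 × 0.0700 ≈ 0.00753; observed = 2/800 ≈ 0.00250.
Coefficient of coincidence = 0.00250/0.00753 ≈ 0.33.

0.33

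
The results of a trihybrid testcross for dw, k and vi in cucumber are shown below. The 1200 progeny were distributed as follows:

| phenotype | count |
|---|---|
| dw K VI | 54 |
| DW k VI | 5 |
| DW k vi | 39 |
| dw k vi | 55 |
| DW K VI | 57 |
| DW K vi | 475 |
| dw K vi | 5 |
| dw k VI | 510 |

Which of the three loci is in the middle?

dw

The two most frequent reciprocal classes, dw k VI and DW K vi, are the parental types, so the F1 was dw k VI / DW K vi.
The two rarest classes, DW k VI and dw K vi, are the double crossovers. Comparing them with the parentals, only the dw allele has switched, so dw is the middle locus and the order is k – dw – vi.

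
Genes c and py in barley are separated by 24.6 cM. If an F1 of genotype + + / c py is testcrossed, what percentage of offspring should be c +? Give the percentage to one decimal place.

12.3%

A map distance of 24.6 cM corresponds to a recombination frequency of 0.246.
The F1 is + + / c py, so c + is a recombinant gamete class with expected frequency r/2 = 0.246/2 = 0.1230.
That is 0.1230 = 12.3% of the progeny.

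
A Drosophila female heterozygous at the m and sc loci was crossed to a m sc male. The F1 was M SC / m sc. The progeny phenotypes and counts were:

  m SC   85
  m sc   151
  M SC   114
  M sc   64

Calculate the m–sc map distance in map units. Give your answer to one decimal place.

The recombinant classes are M sc and m SC: 64 + 85 = 149.
Recombination frequency = 149/414 = 0.3599 ≈ 36.0%, i.e. 36.0 map units.

36.0 map units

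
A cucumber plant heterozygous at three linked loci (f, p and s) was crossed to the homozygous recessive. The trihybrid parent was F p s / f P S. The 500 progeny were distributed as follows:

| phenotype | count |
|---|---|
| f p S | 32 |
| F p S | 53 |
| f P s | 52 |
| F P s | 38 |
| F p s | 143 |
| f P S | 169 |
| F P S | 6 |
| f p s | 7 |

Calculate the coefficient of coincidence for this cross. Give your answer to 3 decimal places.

The two rarest classes, f p s and F P S, are the double crossovers. Comparing them with the parentals, only the f allele has switched, so f is the middle locus and the order is s – f – p.
s–f: (105 + 13)/500 = 0.2360; f–p: (70 + 13)/500 = 0.1660.
Expected DCO frequency = 0.2360 × 0.1660 ≈ 0.03918; observed = 13/500 ≈ 0.02600.
Coefficient of coincidence = 0.02600/0.03918 ≈ 0.664.

0.664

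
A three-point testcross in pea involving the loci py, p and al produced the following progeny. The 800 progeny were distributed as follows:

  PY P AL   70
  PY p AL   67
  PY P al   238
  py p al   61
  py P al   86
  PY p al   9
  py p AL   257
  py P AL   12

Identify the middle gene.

The two most frequent reciprocal classes, py p AL and PY P al, are the parental types, so the F1 was py p AL / PY P al.
The two rarest classes, py P AL and PY p al, are the double crossovers. Comparing them with the parentals, only the p allele has switched, so p is the middle locus and the order is al – p – py.

p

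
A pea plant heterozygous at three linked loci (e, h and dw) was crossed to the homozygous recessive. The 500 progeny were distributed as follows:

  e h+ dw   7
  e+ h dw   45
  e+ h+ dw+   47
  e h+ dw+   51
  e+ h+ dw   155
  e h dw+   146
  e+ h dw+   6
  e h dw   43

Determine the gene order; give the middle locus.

The two most frequent reciprocal classes, e h dw+ and e+ h+ dw, are the parental types, so the F1 was e h dw+ / e+ h+ dw.
The two rarest classes, e+ h dw+ and e h+ dw, are the double crossovers. Comparing them with the parentals, only the e allele has switched, so e is the middle locus and the order is h – e – dw.

e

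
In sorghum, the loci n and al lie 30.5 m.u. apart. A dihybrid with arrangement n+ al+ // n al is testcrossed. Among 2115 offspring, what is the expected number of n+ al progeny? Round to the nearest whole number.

A map distance of 30.5 m.u. corresponds to a recombination frequency of 0.305.
The F1 is n+ al+ / n al, so n+ al is a recombinant gamete class with expected frequency r/2 = 0.305/2 = 0.1525.
Expected number = 0.1525 × 2115 = 322.54 ≈ 323.

323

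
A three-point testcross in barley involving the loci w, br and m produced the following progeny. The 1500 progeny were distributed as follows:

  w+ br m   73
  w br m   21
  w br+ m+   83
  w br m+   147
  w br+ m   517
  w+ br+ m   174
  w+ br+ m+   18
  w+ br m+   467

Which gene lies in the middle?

The two most frequent reciprocal classes, w br+ m and w+ br m+, are the parental types, so the F1 was w br+ m / w+ br m+.
The two rarest classes, w br m and w+ br+ m+, are the double crossovers. Comparing them with the parentals, only the br allele has switched, so br is the middle locus and the order is m – br – w.

br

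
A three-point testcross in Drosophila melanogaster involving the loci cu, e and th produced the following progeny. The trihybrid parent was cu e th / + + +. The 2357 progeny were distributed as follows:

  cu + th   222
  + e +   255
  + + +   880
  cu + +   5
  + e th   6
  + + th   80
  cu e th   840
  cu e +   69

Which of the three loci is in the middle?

cu

The two rarest classes, + e th and cu + +, are the double crossovers. Comparing them with the parentals, only the cu allele has switched, so cu is the middle locus and the order is e – cu – th.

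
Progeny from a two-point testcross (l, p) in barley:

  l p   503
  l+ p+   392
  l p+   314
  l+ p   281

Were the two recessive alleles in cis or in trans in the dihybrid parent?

cis

The two most frequent classes are l+ p+ (392) and l p (503); these are the parental (non-recombinant) types.
So the F1 carried l+ p+ on one chromosome and l p on the other — the recessive alleles are on the same chromosome (cis / coupling).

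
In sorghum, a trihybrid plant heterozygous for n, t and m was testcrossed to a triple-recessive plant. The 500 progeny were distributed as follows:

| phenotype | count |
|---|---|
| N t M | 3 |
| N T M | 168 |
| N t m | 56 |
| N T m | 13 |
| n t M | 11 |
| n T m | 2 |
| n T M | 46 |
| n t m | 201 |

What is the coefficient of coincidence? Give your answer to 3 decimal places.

0.806

The two most frequent reciprocal classes, n t m and N T M, are the parental types, so the F1 was n t m / N T M.
The two rarest classes, n T m and N t M, are the double crossovers. Comparing them with the parentals, only the t allele has switched, so t is the middle locus and the order is m – t – n.
m–t: (24 + 5)/500 = 0.0580; t–n: (102 + 5)/500 = 0.2140.
Expected DCO frequency = 0.0580 × 0.2140 ≈ 0.01241; observed = 5/500 ≈ 0.01000.
Coefficient of coincidence = 0.01000/0.01241 ≈ 0.806.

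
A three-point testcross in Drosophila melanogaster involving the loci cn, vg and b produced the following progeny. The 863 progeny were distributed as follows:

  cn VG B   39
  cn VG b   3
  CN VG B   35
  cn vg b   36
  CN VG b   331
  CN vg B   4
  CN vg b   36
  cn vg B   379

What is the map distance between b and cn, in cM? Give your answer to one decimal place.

The two most frequent reciprocal classes, CN VG b and cn vg B, are the parental types, so the F1 was CN VG b / cn vg B.
The two rarest classes, cn VG b and CN vg B, are the double crossovers. Comparing them with the parentals, only the cn allele has switched, so cn is the middle locus and the order is vg – cn – b.
Crossovers in the cn–b interval produce the single-crossover classes CN VG B and cn vg b (35 + 36 = 71) plus the double crossovers (7).
RF(cn–b) = (71 + 7) / 863 = 78/863 = 0.0904 → 9.0 cM.

9.0 cM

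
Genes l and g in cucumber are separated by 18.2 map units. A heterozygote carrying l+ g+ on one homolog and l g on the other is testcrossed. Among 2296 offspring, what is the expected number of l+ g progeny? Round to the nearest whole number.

209

A map distance of 18.2 map units corresponds to a recombination frequency of 0.182.
The F1 is l+ g+ / l g, so l+ g is a recombinant gamete class with expected frequency r/2 = 0.182/2 = 0.0910.
Expected number = 0.0910 × 2296 = 208.94 ≈ 209.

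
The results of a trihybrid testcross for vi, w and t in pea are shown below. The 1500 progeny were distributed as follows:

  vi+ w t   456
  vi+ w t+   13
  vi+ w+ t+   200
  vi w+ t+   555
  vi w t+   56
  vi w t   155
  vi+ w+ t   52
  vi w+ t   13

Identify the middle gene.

The two most frequent reciprocal classes, vi+ w t and vi w+ t+, are the parental types, so the F1 was vi+ w t / vi w+ t+.
The two rarest classes, vi+ w t+ and vi w+ t, are the double crossovers. Comparing them with the parentals, only the t allele has switched, so t is the middle locus and the order is vi – t – w.

t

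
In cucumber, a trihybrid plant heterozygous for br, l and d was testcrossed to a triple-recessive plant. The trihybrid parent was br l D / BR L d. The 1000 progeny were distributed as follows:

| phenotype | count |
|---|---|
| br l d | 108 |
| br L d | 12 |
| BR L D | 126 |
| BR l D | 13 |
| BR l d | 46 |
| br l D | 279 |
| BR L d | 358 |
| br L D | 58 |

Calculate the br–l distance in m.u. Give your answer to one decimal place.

The two rarest classes, BR l D and br L d, are the double crossovers. Comparing them with the parentals, only the br allele has switched, so br is the middle locus and the order is l – br – d.
Crossovers in the l–br interval produce the single-crossover classes br L D and BR l d (58 + 46 = 104) plus the double crossovers (25).
RF(l–br) = (104 + 25) / 1000 = 129/1000 = 0.1290 → 12.9 m.u.

12.9 m.u.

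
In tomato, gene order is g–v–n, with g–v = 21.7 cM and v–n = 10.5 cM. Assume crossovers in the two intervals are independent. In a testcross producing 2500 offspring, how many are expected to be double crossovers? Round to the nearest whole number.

57

Map distances give recombination frequencies of 0.217 and 0.105 for the two intervals.
With no interference, expected double-crossover frequency = 0.217 × 0.105 = 0.02278.
Expected number = 0.02278 × 2500 = 56.96 ≈ 57.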